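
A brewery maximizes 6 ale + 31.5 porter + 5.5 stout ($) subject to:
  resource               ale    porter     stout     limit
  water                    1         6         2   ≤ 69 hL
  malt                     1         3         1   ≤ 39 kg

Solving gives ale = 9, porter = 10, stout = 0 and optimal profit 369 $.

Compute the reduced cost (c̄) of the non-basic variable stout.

-5

Check each constraint at x*: water 69/69 (tight); malt 39/39 (tight).
The binding rows give the dual system: 1·y_water + 1·y_malt = 6 and 6·y_water + 3·y_malt = 31.5.
This yields shadow prices y_water = 4.5, y_malt = 1.5.
Reduced cost of stout: c₃ − yᵀa₃ = 5.5 − (4.5·2 + 1.5·1) = 5.5 − 10.5 = -5.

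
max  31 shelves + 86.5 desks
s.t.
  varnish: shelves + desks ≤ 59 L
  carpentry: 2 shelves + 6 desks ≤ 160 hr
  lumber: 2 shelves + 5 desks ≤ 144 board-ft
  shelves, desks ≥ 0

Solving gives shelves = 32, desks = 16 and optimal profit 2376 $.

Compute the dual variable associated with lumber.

6.5

Check each constraint at x*: varnish 48/59 (slack 11); carpentry 160/160 (tight); lumber 144/144 (tight).
Since varnish is not tight, its dual is 0.
Dual feasibility on the basic columns requires 2·y_carpentry + 2·y_lumber = 31, 6·y_carpentry + 5·y_lumber = 86.5.
This yields shadow prices y_carpentry = 9, y_lumber = 6.5.
Shadow price of lumber = 6.5.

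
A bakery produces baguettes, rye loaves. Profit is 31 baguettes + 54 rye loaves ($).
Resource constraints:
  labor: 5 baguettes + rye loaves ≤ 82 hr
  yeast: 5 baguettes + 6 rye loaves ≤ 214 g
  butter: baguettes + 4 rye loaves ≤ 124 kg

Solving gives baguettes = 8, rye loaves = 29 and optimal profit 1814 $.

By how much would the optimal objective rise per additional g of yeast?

5

At the optimum: labor uses 69 of 82 (slack = 13); yeast uses 214 of 214 (binding); butter uses 124 of 124 (binding).
Since labor is not tight, its dual is 0.
Dual feasibility on the basic columns requires 5·y_yeast + 1·y_butter = 31, 6·y_yeast + 4·y_butter = 54.
→ y_yeast = 5 and y_butter = 6.
Shadow price of yeast = 5.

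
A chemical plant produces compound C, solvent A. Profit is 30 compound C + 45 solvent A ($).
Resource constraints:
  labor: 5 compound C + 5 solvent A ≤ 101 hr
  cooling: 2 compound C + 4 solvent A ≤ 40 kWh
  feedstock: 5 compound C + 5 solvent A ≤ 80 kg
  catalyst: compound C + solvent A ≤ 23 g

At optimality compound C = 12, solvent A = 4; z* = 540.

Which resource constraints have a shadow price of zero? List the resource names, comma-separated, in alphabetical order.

catalyst, labor

labor: 80/101 (slack 21)
cooling: 40/40 (binding)
feedstock: 80/80 (binding)
catalyst: 16/23 (slack 7)
By complementary slackness, a constraint with positive slack has shadow price 0 → catalyst, labor.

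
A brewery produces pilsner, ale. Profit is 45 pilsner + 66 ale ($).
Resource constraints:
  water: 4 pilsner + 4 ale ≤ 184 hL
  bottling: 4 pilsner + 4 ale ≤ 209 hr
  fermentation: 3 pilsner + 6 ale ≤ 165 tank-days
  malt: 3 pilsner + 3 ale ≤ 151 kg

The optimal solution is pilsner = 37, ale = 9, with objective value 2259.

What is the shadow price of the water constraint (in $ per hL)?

6

At the optimum: water uses 184 of 184 (binding); bottling uses 184 of 209 (slack = 25); fermentation uses 165 of 165 (binding); malt uses 138 of 151 (slack = 13).
By complementary slackness, y = 0 for the non-binding constraints.
From A_Bᵀ y = c: 4·y_water + 3·y_fermentation = 45; 4·y_water + 6·y_fermentation = 66.
This yields shadow prices y_water = 6, y_fermentation = 7.
Shadow price of water = 6.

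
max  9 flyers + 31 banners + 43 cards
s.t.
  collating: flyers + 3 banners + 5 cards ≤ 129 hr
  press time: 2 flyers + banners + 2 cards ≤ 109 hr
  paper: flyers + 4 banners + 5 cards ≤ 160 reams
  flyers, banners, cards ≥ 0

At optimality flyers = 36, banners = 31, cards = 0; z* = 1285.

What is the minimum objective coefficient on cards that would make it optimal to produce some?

45

At the optimum: collating uses 129 of 129 (binding); press time uses 103 of 109 (slack = 6); paper uses 160 of 160 (binding).
Slack constraints have shadow price 0 (complementary slackness).
The binding rows give the dual system: 1·y_collating + 1·y_paper = 9 and 3·y_collating + 4·y_paper = 31.
Solving: y_collating = 5, y_paper = 4.
cards enters the basis when its profit ≥ yᵀa₃ = 5·5 + 4·5 = 45.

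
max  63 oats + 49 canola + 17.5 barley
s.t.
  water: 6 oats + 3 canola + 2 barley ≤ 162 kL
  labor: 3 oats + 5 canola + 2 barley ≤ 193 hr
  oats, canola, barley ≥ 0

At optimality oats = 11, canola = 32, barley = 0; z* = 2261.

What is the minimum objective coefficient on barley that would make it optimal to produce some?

26

Check each constraint at x*: water 162/162 (tight); labor 193/193 (tight).
From A_Bᵀ y = c: 6·y_water + 3·y_labor = 63; 3·y_water + 5·y_labor = 49.
Solving: y_water = 8, y_labor = 5.
barley enters the basis when its profit ≥ yᵀa₃ = 8·2 + 5·2 = 26.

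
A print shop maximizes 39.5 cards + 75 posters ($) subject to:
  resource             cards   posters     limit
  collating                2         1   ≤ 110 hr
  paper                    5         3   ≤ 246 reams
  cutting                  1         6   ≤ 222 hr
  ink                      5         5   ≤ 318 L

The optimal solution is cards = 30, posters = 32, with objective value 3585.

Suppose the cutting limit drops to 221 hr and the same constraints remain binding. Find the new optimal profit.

3575.5

At the optimum: collating uses 92 of 110 (slack = 18); paper uses 246 of 246 (binding); cutting uses 222 of 222 (binding); ink uses 310 of 318 (slack = 8).
By complementary slackness, y = 0 for the non-binding constraints.
From A_Bᵀ y = c: 5·y_paper + 1·y_cutting = 39.5; 3·y_paper + 6·y_cutting = 75.
→ y_paper = 6 and y_cutting = 9.5.
Δz = y_cutting·Δb = 9.5 × (-1) = -9.5, so new z* = 3585 − 9.5 = 3575.5.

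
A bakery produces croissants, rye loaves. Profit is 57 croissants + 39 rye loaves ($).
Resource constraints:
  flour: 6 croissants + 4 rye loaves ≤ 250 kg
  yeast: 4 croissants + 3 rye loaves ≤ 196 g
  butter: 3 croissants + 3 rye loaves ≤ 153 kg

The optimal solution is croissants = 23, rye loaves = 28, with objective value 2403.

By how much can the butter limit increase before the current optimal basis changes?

Binding constraints: flour, butter. The basis is B = [[6,4],[3,3]] with det 6.
Per unit increase in butter, x* moves by d = (-0.6667, 1).
The basis stays optimal until croissants reaches 0; allowable increase = 34.5 kg.

34.5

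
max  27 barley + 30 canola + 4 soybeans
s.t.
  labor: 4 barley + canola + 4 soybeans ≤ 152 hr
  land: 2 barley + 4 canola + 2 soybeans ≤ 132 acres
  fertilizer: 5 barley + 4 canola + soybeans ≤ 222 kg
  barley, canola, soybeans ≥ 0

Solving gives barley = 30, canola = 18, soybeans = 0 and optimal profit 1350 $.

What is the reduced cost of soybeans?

Binding: land and fertilizer. Non-binding: labor (14 unused).
Slack constraints have shadow price 0 (complementary slackness).
Dual feasibility on the basic columns requires 2·y_land + 5·y_fertilizer = 27, 4·y_land + 4·y_fertilizer = 30.
Solving: y_land = 3.5, y_fertilizer = 4.
Reduced cost of soybeans: c₃ − yᵀa₃ = 4 − (3.5·2 + 4·1) = 4 − 11 = -7.

-7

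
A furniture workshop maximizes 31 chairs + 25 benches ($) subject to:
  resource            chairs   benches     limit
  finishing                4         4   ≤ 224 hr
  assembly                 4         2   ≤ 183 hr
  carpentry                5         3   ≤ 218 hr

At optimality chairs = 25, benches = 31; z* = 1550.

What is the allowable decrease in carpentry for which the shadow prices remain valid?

50

Binding constraints: finishing, carpentry. The basis is B = [[4,4],[5,3]] with det -8.
Per unit decrease in carpentry, x* moves by d = (-0.5, 0.5).
The basis stays optimal until chairs reaches 0; allowable decrease = 50 hr.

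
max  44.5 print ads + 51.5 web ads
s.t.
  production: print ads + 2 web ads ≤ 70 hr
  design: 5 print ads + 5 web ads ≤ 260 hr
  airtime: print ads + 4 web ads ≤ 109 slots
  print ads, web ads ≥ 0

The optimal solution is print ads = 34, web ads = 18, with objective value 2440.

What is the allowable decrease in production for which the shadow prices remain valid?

18

Binding constraints: production, design. The basis is B = [[1,2],[5,5]] with det -5.
Per unit decrease in production, x* moves by d = (1, -1).
The basis stays optimal until web ads reaches 0; allowable decrease = 18 hr.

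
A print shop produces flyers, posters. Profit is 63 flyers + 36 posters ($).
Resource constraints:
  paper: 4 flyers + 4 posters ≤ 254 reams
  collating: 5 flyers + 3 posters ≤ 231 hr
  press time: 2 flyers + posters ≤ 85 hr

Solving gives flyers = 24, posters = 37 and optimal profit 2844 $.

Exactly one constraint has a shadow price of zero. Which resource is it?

paper: 244/254 (slack 10)
collating: 231/231 (binding)
press time: 85/85 (binding)
By complementary slackness, a constraint with positive slack has shadow price 0 → paper.

paper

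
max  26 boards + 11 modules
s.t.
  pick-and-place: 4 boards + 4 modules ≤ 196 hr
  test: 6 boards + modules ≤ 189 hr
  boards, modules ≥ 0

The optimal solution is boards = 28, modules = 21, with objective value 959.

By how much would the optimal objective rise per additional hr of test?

At the optimum: pick-and-place uses 196 of 196 (binding); test uses 189 of 189 (binding).
The binding rows give the dual system: 4·y_pick-and-place + 6·y_test = 26 and 4·y_pick-and-place + 1·y_test = 11.
Solving: y_pick-and-place = 2, y_test = 3.
Shadow price of test = 3.

3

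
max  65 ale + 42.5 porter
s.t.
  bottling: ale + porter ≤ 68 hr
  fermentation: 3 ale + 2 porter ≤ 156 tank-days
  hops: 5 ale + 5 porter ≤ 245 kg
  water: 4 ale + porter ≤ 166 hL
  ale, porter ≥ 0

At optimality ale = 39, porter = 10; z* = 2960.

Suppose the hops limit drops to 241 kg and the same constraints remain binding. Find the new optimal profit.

Check each constraint at x*: bottling 49/68 (slack 19); fermentation 137/156 (slack 19); hops 245/245 (tight); water 166/166 (tight).
Since bottling, fermentation are not tight, their duals are 0.
Dual feasibility on the basic columns requires 5·y_hops + 4·y_water = 65, 5·y_hops + 1·y_water = 42.5.
Solving: y_hops = 7, y_water = 7.5.
Δz = y_hops·Δb = 7 × (-4) = -28, so new z* = 2960 − 28 = 2932.

2932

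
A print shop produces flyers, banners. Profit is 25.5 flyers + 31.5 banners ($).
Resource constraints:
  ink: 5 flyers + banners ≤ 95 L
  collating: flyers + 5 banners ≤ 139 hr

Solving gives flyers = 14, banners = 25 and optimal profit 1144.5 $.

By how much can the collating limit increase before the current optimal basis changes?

Binding constraints: ink, collating. The basis is B = [[5,1],[1,5]] with det 24.
Per unit increase in collating, x* moves by d = (-0.0417, 0.2083).
The basis stays optimal until flyers reaches 0; allowable increase = 336 hr.

336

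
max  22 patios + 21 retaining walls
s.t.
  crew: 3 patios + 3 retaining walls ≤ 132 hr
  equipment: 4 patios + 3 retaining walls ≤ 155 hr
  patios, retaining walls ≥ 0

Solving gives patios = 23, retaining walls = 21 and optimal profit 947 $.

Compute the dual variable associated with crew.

6

Both crew and equipment are binding at x*.
From A_Bᵀ y = c: 3·y_crew + 4·y_equipment = 22; 3·y_crew + 3·y_equipment = 21.
This yields shadow prices y_crew = 6, y_equipment = 1.
Shadow price of crew = 6.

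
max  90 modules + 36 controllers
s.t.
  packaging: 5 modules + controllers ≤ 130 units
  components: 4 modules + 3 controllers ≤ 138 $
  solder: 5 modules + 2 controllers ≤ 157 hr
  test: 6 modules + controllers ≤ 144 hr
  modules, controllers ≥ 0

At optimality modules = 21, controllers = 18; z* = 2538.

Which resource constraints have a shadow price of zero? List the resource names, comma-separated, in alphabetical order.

packaging: 123/130 (slack 7)
components: 138/138 (binding)
solder: 141/157 (slack 16)
test: 144/144 (binding)
By complementary slackness, a constraint with positive slack has shadow price 0 → packaging, solder.

packaging, solder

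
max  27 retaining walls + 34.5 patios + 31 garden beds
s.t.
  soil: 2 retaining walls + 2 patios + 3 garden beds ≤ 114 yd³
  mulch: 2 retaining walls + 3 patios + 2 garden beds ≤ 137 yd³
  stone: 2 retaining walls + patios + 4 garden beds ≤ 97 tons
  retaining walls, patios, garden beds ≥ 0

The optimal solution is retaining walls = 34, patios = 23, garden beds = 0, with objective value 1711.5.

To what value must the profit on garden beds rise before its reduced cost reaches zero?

33

At the optimum: soil uses 114 of 114 (binding); mulch uses 137 of 137 (binding); stone uses 91 of 97 (slack = 6).
By complementary slackness, y = 0 for the non-binding constraint.
The binding rows give the dual system: 2·y_soil + 2·y_mulch = 27 and 2·y_soil + 3·y_mulch = 34.5.
→ y_soil = 6 and y_mulch = 7.5.
garden beds enters the basis when its profit ≥ yᵀa₃ = 6·3 + 7.5·2 = 33.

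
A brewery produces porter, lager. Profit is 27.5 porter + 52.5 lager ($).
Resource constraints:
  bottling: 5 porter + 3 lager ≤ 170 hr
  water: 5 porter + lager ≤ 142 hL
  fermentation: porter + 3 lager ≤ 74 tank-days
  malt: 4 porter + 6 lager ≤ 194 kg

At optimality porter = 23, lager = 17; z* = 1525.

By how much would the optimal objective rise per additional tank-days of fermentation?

7.5

Check each constraint at x*: bottling 166/170 (slack 4); water 132/142 (slack 10); fermentation 74/74 (tight); malt 194/194 (tight).
Slack constraints have shadow price 0 (complementary slackness).
The binding rows give the dual system: 1·y_fermentation + 4·y_malt = 27.5 and 3·y_fermentation + 6·y_malt = 52.5.
Solving: y_fermentation = 7.5, y_malt = 5.
Shadow price of fermentation = 7.5.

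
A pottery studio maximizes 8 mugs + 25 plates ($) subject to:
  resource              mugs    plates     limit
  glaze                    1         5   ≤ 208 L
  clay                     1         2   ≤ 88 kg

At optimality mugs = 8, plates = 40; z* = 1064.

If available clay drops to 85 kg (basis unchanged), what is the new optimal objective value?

Both glaze and clay are binding at x*.
Dual feasibility on the basic columns requires 1·y_glaze + 1·y_clay = 8, 5·y_glaze + 2·y_clay = 25.
→ y_glaze = 3 and y_clay = 5.
Δz = y_clay·Δb = 5 × (-3) = -15, so new z* = 1064 − 15 = 1049.

1049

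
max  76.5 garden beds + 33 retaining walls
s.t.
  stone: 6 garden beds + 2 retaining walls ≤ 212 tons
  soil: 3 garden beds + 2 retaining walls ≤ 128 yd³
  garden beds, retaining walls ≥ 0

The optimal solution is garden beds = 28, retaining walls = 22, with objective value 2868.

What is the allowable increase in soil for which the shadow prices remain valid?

Binding constraints: stone, soil. The basis is B = [[6,2],[3,2]] with det 6.
Per unit increase in soil, x* moves by d = (-0.3333, 1).
The basis stays optimal until garden beds reaches 0; allowable increase = 84 yd³.

84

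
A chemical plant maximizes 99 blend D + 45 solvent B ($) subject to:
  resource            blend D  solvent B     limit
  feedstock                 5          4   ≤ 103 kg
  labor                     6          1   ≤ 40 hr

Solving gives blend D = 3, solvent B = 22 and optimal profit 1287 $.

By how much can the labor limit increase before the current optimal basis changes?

83.6

Binding constraints: feedstock, labor. The basis is B = [[5,4],[6,1]] with det -19.
Per unit increase in labor, x* moves by d = (0.2105, -0.2632).
The basis stays optimal until solvent B reaches 0; allowable increase = 83.6 hr.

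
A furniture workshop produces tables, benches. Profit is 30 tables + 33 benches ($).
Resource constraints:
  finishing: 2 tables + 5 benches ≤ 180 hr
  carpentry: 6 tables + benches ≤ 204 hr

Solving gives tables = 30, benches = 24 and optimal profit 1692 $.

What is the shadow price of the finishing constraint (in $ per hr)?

At the optimum: finishing uses 180 of 180 (binding); carpentry uses 204 of 204 (binding).
From A_Bᵀ y = c: 2·y_finishing + 6·y_carpentry = 30; 5·y_finishing + 1·y_carpentry = 33.
Solving: y_finishing = 6, y_carpentry = 3.
Shadow price of finishing = 6.

6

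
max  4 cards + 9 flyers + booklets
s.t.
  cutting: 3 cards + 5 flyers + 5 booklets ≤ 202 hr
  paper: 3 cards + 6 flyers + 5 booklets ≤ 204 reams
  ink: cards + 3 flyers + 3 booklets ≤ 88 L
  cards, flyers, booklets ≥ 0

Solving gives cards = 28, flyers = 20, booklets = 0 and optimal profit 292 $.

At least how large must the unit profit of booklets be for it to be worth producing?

At the optimum: cutting uses 184 of 202 (slack = 18); paper uses 204 of 204 (binding); ink uses 88 of 88 (binding).
Slack constraints have shadow price 0 (complementary slackness).
Dual feasibility on the basic columns requires 3·y_paper + 1·y_ink = 4, 6·y_paper + 3·y_ink = 9.
Solving: y_paper = 1, y_ink = 1.
booklets enters the basis when its profit ≥ yᵀa₃ = 1·5 + 1·3 = 8.

8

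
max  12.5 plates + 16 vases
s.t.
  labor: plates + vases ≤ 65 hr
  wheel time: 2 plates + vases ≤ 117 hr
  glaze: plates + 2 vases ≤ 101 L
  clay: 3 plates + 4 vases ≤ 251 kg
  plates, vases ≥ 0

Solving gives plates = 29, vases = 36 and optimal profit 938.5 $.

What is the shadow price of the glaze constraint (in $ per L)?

3.5

Binding: labor and glaze. Non-binding: wheel time (23 unused), clay (20 unused).
Since wheel time, clay are not tight, their duals are 0.
The binding rows give the dual system: 1·y_labor + 1·y_glaze = 12.5 and 1·y_labor + 2·y_glaze = 16.
Solving: y_labor = 9, y_glaze = 3.5.
Shadow price of glaze = 3.5.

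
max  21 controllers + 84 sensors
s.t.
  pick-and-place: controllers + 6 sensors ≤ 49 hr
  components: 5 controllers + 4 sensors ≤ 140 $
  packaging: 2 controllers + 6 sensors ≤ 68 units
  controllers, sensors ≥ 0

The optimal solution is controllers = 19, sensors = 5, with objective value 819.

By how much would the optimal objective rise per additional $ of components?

Binding: pick-and-place and packaging. Non-binding: components (25 unused).
By complementary slackness, y = 0 for the non-binding constraint.
The binding rows give the dual system: 1·y_pick-and-place + 2·y_packaging = 21 and 6·y_pick-and-place + 6·y_packaging = 84.
→ y_pick-and-place = 7 and y_packaging = 7.
Shadow price of components = 0.

0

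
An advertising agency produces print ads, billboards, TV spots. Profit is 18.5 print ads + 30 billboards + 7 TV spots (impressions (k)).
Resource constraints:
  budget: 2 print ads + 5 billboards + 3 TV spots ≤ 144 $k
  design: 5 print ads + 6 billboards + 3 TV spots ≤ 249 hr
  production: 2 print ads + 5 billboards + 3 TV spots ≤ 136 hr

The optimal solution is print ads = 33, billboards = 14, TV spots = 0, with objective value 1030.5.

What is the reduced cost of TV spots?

At the optimum: budget uses 136 of 144 (slack = 8); design uses 249 of 249 (binding); production uses 136 of 136 (binding).
Slack constraints have shadow price 0 (complementary slackness).
Dual feasibility on the basic columns requires 5·y_design + 2·y_production = 18.5, 6·y_design + 5·y_production = 30.
Solving: y_design = 2.5, y_production = 3.
Reduced cost of TV spots: c₃ − yᵀa₃ = 7 − (2.5·3 + 3·3) = 7 − 16.5 = -9.5.

-9.5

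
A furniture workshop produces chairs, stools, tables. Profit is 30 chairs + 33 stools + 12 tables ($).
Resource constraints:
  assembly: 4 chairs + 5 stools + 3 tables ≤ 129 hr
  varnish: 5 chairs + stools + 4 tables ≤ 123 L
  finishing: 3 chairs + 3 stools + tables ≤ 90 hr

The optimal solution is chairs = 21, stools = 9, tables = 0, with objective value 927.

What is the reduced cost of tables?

Check each constraint at x*: assembly 129/129 (tight); varnish 114/123 (slack 9); finishing 90/90 (tight).
By complementary slackness, y = 0 for the non-binding constraint.
The binding rows give the dual system: 4·y_assembly + 3·y_finishing = 30 and 5·y_assembly + 3·y_finishing = 33.
Solving: y_assembly = 3, y_finishing = 6.
Reduced cost of tables: c₃ − yᵀa₃ = 12 − (3·3 + 6·1) = 12 − 15 = -3.

-3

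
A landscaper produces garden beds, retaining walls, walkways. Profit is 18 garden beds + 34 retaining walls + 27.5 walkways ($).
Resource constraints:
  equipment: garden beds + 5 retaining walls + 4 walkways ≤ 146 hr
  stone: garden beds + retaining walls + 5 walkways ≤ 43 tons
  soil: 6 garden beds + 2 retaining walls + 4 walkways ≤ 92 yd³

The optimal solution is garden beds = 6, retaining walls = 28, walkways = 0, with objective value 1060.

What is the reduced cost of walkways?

At the optimum: equipment uses 146 of 146 (binding); stone uses 34 of 43 (slack = 9); soil uses 92 of 92 (binding).
Since stone is not tight, its dual is 0.
Dual feasibility on the basic columns requires 1·y_equipment + 6·y_soil = 18, 5·y_equipment + 2·y_soil = 34.
→ y_equipment = 6 and y_soil = 2.
Reduced cost of walkways: c₃ − yᵀa₃ = 27.5 − (6·4 + 2·4) = 27.5 − 32 = -4.5.

-4.5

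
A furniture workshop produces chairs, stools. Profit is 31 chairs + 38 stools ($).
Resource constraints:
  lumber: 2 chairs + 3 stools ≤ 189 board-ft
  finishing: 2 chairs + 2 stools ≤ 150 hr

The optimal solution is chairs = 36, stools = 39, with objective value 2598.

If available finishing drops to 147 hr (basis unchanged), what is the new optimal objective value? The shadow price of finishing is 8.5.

2572.5

Δb = -3, so new z* = 2598 + (8.5)·(-3) = 2598 − 25.5 = 2572.5.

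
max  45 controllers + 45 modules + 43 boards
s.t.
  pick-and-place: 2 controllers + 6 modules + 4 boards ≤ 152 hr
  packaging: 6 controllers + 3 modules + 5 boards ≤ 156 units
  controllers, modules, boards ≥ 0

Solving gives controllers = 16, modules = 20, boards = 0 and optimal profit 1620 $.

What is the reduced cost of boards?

Check each constraint at x*: pick-and-place 152/152 (tight); packaging 156/156 (tight).
Dual feasibility on the basic columns requires 2·y_pick-and-place + 6·y_packaging = 45, 6·y_pick-and-place + 3·y_packaging = 45.
Solving: y_pick-and-place = 4.5, y_packaging = 6.
Reduced cost of boards: c₃ − yᵀa₃ = 43 − (4.5·4 + 6·5) = 43 − 48 = -5.

-5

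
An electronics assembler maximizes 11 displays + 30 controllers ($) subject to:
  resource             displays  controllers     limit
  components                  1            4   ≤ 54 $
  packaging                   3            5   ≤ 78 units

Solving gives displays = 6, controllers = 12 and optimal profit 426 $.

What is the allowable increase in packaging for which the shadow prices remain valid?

Binding constraints: components, packaging. The basis is B = [[1,4],[3,5]] with det -7.
Per unit increase in packaging, x* moves by d = (0.5714, -0.1429).
The basis stays optimal until controllers reaches 0; allowable increase = 84 units.

84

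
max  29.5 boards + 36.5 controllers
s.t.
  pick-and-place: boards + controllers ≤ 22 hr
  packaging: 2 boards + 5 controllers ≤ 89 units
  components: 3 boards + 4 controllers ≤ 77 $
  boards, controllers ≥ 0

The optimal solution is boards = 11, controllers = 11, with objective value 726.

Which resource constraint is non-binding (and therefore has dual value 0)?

pick-and-place: 22/22 (binding)
packaging: 77/89 (slack 12)
components: 77/77 (binding)
By complementary slackness, a constraint with positive slack has shadow price 0 → packaging.

packaging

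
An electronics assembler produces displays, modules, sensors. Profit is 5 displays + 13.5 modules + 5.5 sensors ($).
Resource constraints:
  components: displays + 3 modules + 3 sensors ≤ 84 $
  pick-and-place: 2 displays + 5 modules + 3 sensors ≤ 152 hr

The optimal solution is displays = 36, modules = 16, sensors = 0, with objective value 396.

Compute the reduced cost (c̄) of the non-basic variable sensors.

Both components and pick-and-place are binding at x*.
Dual feasibility on the basic columns requires 1·y_components + 2·y_pick-and-place = 5, 3·y_components + 5·y_pick-and-place = 13.5.
Solving: y_components = 2, y_pick-and-place = 1.5.
Reduced cost of sensors: c₃ − yᵀa₃ = 5.5 − (2·3 + 1.5·3) = 5.5 − 10.5 = -5.

-5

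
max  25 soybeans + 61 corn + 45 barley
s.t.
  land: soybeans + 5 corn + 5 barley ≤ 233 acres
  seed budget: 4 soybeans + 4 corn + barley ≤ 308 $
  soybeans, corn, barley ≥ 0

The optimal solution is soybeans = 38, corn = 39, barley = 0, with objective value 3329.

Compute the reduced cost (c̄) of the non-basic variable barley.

-4

Both land and seed budget are binding at x*.
Dual feasibility on the basic columns requires 1·y_land + 4·y_seed budget = 25, 5·y_land + 4·y_seed budget = 61.
This yields shadow prices y_land = 9, y_seed budget = 4.
Reduced cost of barley: c₃ − yᵀa₃ = 45 − (9·5 + 4·1) = 45 − 49 = -4.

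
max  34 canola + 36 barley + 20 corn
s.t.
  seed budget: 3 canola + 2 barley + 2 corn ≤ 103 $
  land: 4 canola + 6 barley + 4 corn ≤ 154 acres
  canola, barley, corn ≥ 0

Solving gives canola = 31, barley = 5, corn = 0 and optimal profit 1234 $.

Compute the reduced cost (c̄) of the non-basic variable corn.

-8

Both seed budget and land are binding at x*.
From A_Bᵀ y = c: 3·y_seed budget + 4·y_land = 34; 2·y_seed budget + 6·y_land = 36.
This yields shadow prices y_seed budget = 6, y_land = 4.
Reduced cost of corn: c₃ − yᵀa₃ = 20 − (6·2 + 4·4) = 20 − 28 = -8.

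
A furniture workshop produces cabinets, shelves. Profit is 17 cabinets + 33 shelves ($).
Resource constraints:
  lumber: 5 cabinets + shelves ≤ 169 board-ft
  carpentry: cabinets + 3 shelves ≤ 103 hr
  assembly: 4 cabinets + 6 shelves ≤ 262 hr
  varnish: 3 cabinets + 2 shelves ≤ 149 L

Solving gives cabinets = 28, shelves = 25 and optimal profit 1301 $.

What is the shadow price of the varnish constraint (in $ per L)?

At the optimum: lumber uses 165 of 169 (slack = 4); carpentry uses 103 of 103 (binding); assembly uses 262 of 262 (binding); varnish uses 134 of 149 (slack = 15).
Since lumber, varnish are not tight, their duals are 0.
Dual feasibility on the basic columns requires 1·y_carpentry + 4·y_assembly = 17, 3·y_carpentry + 6·y_assembly = 33.
→ y_carpentry = 5 and y_assembly = 3.
Shadow price of varnish = 0.

0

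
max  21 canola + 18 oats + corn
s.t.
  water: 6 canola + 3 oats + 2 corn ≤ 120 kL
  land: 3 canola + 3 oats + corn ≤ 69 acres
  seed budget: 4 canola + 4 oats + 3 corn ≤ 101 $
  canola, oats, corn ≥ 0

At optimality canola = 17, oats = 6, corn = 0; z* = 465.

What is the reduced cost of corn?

-6

At the optimum: water uses 120 of 120 (binding); land uses 69 of 69 (binding); seed budget uses 92 of 101 (slack = 9).
Slack constraints have shadow price 0 (complementary slackness).
The binding rows give the dual system: 6·y_water + 3·y_land = 21 and 3·y_water + 3·y_land = 18.
This yields shadow prices y_water = 1, y_land = 5.
Reduced cost of corn: c₃ − yᵀa₃ = 1 − (1·2 + 5·1) = 1 − 7 = -6.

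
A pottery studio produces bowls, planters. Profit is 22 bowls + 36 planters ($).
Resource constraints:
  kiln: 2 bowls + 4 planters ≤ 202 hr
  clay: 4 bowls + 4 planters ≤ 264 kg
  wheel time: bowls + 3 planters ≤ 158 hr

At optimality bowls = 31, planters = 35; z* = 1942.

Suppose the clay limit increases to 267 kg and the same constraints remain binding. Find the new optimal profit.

Check each constraint at x*: kiln 202/202 (tight); clay 264/264 (tight); wheel time 136/158 (slack 22).
By complementary slackness, y = 0 for the non-binding constraint.
From A_Bᵀ y = c: 2·y_kiln + 4·y_clay = 22; 4·y_kiln + 4·y_clay = 36.
This yields shadow prices y_kiln = 7, y_clay = 2.
Δz = y_clay·Δb = 2 × (3) = 6, so new z* = 1942 + 6 = 1948.

1948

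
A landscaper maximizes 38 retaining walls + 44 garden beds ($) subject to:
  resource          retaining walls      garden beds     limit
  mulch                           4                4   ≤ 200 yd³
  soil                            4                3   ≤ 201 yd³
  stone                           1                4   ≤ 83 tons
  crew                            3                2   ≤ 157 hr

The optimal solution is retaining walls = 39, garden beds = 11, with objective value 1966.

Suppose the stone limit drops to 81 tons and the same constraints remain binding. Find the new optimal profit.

Binding: mulch and stone. Non-binding: soil (12 unused), crew (18 unused).
Since soil, crew are not tight, their duals are 0.
Dual feasibility on the basic columns requires 4·y_mulch + 1·y_stone = 38, 4·y_mulch + 4·y_stone = 44.
Solving: y_mulch = 9, y_stone = 2.
Δz = y_stone·Δb = 2 × (-2) = -4, so new z* = 1966 − 4 = 1962.

1962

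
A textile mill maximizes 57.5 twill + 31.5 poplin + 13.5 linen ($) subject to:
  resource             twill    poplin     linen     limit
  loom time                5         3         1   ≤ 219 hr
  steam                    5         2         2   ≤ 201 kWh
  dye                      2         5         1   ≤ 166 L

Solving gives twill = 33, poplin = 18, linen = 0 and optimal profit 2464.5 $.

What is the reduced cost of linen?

-1

At the optimum: loom time uses 219 of 219 (binding); steam uses 201 of 201 (binding); dye uses 156 of 166 (slack = 10).
By complementary slackness, y = 0 for the non-binding constraint.
From A_Bᵀ y = c: 5·y_loom time + 5·y_steam = 57.5; 3·y_loom time + 2·y_steam = 31.5.
→ y_loom time = 8.5 and y_steam = 3.
Reduced cost of linen: c₃ − yᵀa₃ = 13.5 − (8.5·1 + 3·2) = 13.5 − 14.5 = -1.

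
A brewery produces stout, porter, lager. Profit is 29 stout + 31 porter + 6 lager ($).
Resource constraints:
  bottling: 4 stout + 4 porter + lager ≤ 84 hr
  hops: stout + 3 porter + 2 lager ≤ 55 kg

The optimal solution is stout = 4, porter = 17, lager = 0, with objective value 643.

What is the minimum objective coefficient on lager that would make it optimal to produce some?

9

At the optimum: bottling uses 84 of 84 (binding); hops uses 55 of 55 (binding).
The binding rows give the dual system: 4·y_bottling + 1·y_hops = 29 and 4·y_bottling + 3·y_hops = 31.
→ y_bottling = 7 and y_hops = 1.
lager enters the basis when its profit ≥ yᵀa₃ = 7·1 + 1·2 = 9.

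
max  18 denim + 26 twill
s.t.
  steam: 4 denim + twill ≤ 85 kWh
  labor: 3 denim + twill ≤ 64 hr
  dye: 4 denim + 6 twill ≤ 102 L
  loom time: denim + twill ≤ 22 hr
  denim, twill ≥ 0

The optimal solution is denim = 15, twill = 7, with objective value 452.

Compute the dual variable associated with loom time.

2

Check each constraint at x*: steam 67/85 (slack 18); labor 52/64 (slack 12); dye 102/102 (tight); loom time 22/22 (tight).
Slack constraints have shadow price 0 (complementary slackness).
From A_Bᵀ y = c: 4·y_dye + 1·y_loom time = 18; 6·y_dye + 1·y_loom time = 26.
→ y_dye = 4 and y_loom time = 2.
Shadow price of loom time = 2.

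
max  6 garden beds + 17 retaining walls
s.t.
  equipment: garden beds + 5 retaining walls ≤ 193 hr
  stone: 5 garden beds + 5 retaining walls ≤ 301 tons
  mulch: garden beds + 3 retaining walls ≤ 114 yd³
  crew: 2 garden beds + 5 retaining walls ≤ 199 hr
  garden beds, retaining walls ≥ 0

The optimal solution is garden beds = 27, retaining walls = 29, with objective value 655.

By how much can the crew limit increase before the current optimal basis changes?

2.1

Binding constraints: mulch, crew. The basis is B = [[1,3],[2,5]] with det -1.
Per unit increase in crew, x* moves by d = (3, -1).
The basis stays optimal until stone becomes binding; allowable increase = 2.1 hr.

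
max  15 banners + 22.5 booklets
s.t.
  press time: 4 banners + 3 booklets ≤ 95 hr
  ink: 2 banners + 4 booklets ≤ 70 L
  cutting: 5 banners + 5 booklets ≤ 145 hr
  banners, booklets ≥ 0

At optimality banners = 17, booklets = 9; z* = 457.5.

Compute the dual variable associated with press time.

1.5

At the optimum: press time uses 95 of 95 (binding); ink uses 70 of 70 (binding); cutting uses 130 of 145 (slack = 15).
Since cutting is not tight, its dual is 0.
From A_Bᵀ y = c: 4·y_press time + 2·y_ink = 15; 3·y_press time + 4·y_ink = 22.5.
This yields shadow prices y_press time = 1.5, y_ink = 4.5.
Shadow price of press time = 1.5.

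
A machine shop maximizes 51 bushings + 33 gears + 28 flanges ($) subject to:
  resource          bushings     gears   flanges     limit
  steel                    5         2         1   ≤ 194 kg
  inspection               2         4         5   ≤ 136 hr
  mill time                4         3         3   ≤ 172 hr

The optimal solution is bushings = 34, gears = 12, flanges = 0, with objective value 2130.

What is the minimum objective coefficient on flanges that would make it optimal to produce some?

Check each constraint at x*: steel 194/194 (tight); inspection 116/136 (slack 20); mill time 172/172 (tight).
By complementary slackness, y = 0 for the non-binding constraint.
From A_Bᵀ y = c: 5·y_steel + 4·y_mill time = 51; 2·y_steel + 3·y_mill time = 33.
→ y_steel = 3 and y_mill time = 9.
flanges enters the basis when its profit ≥ yᵀa₃ = 3·1 + 9·3 = 30.

30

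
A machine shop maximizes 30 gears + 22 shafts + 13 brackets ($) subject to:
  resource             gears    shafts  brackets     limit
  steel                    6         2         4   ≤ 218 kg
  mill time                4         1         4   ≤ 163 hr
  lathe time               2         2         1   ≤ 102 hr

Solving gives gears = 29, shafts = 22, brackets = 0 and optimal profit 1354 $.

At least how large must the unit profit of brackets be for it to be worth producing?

17

At the optimum: steel uses 218 of 218 (binding); mill time uses 138 of 163 (slack = 25); lathe time uses 102 of 102 (binding).
Since mill time is not tight, its dual is 0.
Dual feasibility on the basic columns requires 6·y_steel + 2·y_lathe time = 30, 2·y_steel + 2·y_lathe time = 22.
→ y_steel = 2 and y_lathe time = 9.
brackets enters the basis when its profit ≥ yᵀa₃ = 2·4 + 9·1 = 17.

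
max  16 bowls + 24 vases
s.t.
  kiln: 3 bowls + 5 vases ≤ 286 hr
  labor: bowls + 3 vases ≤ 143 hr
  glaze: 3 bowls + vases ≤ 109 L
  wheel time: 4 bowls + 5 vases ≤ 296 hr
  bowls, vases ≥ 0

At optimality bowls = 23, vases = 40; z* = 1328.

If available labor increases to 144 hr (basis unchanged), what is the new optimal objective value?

At the optimum: kiln uses 269 of 286 (slack = 17); labor uses 143 of 143 (binding); glaze uses 109 of 109 (binding); wheel time uses 292 of 296 (slack = 4).
Slack constraints have shadow price 0 (complementary slackness).
The binding rows give the dual system: 1·y_labor + 3·y_glaze = 16 and 3·y_labor + 1·y_glaze = 24.
Solving: y_labor = 7, y_glaze = 3.
Δz = y_labor·Δb = 7 × (1) = 7, so new z* = 1328 + 7 = 1335.

1335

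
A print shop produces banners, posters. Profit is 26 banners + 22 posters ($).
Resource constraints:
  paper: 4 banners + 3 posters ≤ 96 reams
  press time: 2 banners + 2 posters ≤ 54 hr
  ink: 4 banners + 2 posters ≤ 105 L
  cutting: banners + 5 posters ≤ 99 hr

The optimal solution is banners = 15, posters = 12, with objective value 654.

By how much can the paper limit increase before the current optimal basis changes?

10.5

Binding constraints: paper, press time. The basis is B = [[4,3],[2,2]] with det 2.
Per unit increase in paper, x* moves by d = (1, -1).
The basis stays optimal until ink becomes binding; allowable increase = 10.5 reams.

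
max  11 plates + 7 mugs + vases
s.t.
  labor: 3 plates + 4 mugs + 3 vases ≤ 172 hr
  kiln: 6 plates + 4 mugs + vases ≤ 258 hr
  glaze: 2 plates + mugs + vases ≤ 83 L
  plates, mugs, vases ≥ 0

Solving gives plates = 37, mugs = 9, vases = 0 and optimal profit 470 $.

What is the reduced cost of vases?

Binding: kiln and glaze. Non-binding: labor (25 unused).
Slack constraints have shadow price 0 (complementary slackness).
Dual feasibility on the basic columns requires 6·y_kiln + 2·y_glaze = 11, 4·y_kiln + 1·y_glaze = 7.
→ y_kiln = 1.5 and y_glaze = 1.
Reduced cost of vases: c₃ − yᵀa₃ = 1 − (1.5·1 + 1·1) = 1 − 2.5 = -1.5.

-1.5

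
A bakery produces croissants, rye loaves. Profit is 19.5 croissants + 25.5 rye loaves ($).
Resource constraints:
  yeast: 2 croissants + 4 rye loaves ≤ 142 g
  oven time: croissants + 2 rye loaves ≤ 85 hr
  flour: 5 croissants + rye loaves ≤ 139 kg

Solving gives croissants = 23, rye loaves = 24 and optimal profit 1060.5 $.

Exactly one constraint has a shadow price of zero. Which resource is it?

oven time

yeast: 142/142 (binding)
oven time: 71/85 (slack 14)
flour: 139/139 (binding)
By complementary slackness, a constraint with positive slack has shadow price 0 → oven time.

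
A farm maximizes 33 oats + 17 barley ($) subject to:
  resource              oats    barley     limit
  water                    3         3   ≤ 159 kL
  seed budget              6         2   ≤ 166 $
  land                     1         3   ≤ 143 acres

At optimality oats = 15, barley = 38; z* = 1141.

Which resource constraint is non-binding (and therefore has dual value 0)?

water: 159/159 (binding)
seed budget: 166/166 (binding)
land: 129/143 (slack 14)
By complementary slackness, a constraint with positive slack has shadow price 0 → land.

land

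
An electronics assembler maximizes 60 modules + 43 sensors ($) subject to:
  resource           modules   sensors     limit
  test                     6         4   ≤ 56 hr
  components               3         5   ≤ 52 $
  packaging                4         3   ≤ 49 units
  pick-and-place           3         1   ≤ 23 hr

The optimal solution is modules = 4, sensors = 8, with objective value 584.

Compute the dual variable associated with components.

1

Check each constraint at x*: test 56/56 (tight); components 52/52 (tight); packaging 40/49 (slack 9); pick-and-place 20/23 (slack 3).
By complementary slackness, y = 0 for the non-binding constraints.
The binding rows give the dual system: 6·y_test + 3·y_components = 60 and 4·y_test + 5·y_components = 43.
This yields shadow prices y_test = 9.5, y_components = 1.
Shadow price of components = 1.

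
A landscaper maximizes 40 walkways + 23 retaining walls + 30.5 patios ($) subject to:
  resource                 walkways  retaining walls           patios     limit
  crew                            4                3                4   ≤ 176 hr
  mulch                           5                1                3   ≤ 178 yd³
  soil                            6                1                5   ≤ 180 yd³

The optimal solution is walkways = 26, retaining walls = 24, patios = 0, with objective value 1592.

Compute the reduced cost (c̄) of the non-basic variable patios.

Binding: crew and soil. Non-binding: mulch (24 unused).
By complementary slackness, y = 0 for the non-binding constraint.
The binding rows give the dual system: 4·y_crew + 6·y_soil = 40 and 3·y_crew + 1·y_soil = 23.
→ y_crew = 7 and y_soil = 2.
Reduced cost of patios: c₃ − yᵀa₃ = 30.5 − (7·4 + 2·5) = 30.5 − 38 = -7.5.

-7.5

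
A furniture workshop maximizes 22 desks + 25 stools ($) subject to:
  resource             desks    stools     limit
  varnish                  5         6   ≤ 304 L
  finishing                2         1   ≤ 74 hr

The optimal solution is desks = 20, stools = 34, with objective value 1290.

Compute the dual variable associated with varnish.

4

Check each constraint at x*: varnish 304/304 (tight); finishing 74/74 (tight).
The binding rows give the dual system: 5·y_varnish + 2·y_finishing = 22 and 6·y_varnish + 1·y_finishing = 25.
This yields shadow prices y_varnish = 4, y_finishing = 1.
Shadow price of varnish = 4.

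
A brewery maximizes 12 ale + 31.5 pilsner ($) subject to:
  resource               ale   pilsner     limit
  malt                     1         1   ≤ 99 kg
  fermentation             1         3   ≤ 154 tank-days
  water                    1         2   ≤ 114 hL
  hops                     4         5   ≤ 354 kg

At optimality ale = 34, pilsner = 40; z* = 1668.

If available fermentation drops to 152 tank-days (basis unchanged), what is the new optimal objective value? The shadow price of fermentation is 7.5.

1653

Δb = -2, so new z* = 1668 + (7.5)·(-2) = 1668 − 15 = 1653.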